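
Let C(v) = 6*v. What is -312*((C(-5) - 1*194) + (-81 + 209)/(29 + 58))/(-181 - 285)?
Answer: -1006720/6757 ≈ -148.99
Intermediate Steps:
-312*((C(-5) - 1*194) + (-81 + 209)/(29 + 58))/(-181 - 285) = -312*((6*(-5) - 1*194) + (-81 + 209)/(29 + 58))/(-181 - 285) = -312/((-466/((-30 - 194) + 128/87))) = -312/((-466/(-224 + 128*(1/87)))) = -312/((-466/(-224 + 128/87))) = -312/((-466/(-19360/87))) = -312/((-466*(-87/19360))) = -312/20271/9680 = -312*9680/20271 = -1006720/6757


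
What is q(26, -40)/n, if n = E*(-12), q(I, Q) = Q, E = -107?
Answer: -10/321 ≈ -0.031153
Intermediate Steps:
n = 1284 (n = -107*(-12) = 1284)
q(26, -40)/n = -40/1284 = -40*1/1284 = -10/321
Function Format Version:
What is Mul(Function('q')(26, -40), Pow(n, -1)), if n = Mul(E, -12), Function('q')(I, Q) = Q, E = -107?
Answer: Rational(-10, 321) ≈ -0.031153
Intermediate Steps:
n = 1284 (n = Mul(-107, -12) = 1284)
Mul(Function('q')(26, -40), Pow(n, -1)) = Mul(-40, Pow(1284, -1)) = Mul(-40, Rational(1, 1284)) = Rational(-10, 321)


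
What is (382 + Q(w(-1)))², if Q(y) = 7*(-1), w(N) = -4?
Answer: 140625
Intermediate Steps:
Q(y) = -7
(382 + Q(w(-1)))² = (382 - 7)² = 375² = 140625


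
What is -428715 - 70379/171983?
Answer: -73731762224/171983 ≈ -4.2872e+5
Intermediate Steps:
-428715 - 70379/171983 = -73731762224/171983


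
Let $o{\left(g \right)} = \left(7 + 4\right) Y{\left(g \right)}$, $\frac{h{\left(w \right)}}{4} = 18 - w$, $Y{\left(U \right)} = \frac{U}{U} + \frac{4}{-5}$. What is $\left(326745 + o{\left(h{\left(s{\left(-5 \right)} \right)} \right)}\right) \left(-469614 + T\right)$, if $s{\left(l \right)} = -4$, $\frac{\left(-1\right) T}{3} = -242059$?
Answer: $\frac{419156209368}{5} \approx 8.3831 \cdot 10^{10}$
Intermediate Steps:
$T = 726177$ ($T = \left(-3\right) \left(-242059\right) = 726177$)
$Y{\left(U \right)} = \frac{1}{5}$ ($Y{\left(U \right)} = 1 + 4 \left(- \frac{1}{5}\right) = 1 - \frac{4}{5} = \frac{1}{5}$)
$h{\left(w \right)} = 72 - 4 w$ ($h{\left(w \right)} = 4 \left(18 - w\right) = 72 - 4 w$)
$o{\left(g \right)} = \frac{11}{5}$ ($o{\left(g \right)} = \left(7 + 4\right) \frac{1}{5} = 11 \cdot \frac{1}{5} = \frac{11}{5}$)
$\left(326745 + o{\left(h{\left(s{\left(-5 \right)} \right)} \right)}\right) \left(-469614 + T\right) = \left(326745 + \frac{11}{5}\right) \left(-469614 + 726177\right) = \frac{1633736}{5} \cdot 256563 = \frac{419156209368}{5}$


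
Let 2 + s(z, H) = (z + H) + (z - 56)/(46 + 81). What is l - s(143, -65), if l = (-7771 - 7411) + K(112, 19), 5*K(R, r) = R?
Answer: -9675041/635 ≈ -15236.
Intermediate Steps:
K(R, r) = R/5
l = -75798/5 (l = (-7771 - 7411) + (⅕)*112 = -15182 + 112/5 = -75798/5 ≈ -15160.)
s(z, H) = -310/127 + H + 128*z/127 (s(z, H) = -2 + ((z + H) + (z - 56)/(46 + 81)) = -2 + ((H + z) + (-56 + z)/127) = -2 + ((H + z) + (-56 + z)*(1/127)) = -2 + ((H + z) + (-56/127 + z/127)) = -2 + (-56/127 + H + 128*z/127) = -310/127 + H + 128*z/127)
l - s(143, -65) = -75798/5 - (-310/127 - 65 + (128/127)*143) = -75798/5 - (-310/127 - 65 + 18304/127) = -75798/5 - 1*9739/127 = -75798/5 - 9739/127 = -9675041/635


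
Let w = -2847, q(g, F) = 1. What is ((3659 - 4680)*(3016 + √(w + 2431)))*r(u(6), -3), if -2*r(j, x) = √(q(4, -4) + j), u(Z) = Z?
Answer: 2042*√7*(754 + I*√26) ≈ 4.0736e+6 + 27548.0*I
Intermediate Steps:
r(j, x) = -√(1 + j)/2
((3659 - 4680)*(3016 + √(w + 2431)))*r(u(6), -3) = ((3659 - 4680)*(3016 + √(-2847 + 2431)))*(-√(1 + 6)/2) = (-1021*(3016 + √(-416)))*(-√7/2) = (-1021*(3016 + 4*I*√26))*(-√7/2) = (-3079336 - 4084*I*√26)*(-√7/2) = -√7*(-3079336 - 4084*I*√26)/2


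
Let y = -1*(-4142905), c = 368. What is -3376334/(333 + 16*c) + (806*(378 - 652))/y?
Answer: -1076092683138/1982539385 ≈ -542.79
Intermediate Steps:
y = 4142905
-3376334/(333 + 16*c) + (806*(378 - 652))/y = -3376334/(333 + 16*368) + (806*(378 - 652))/4142905 = -3376334/(333 + 5888) + (806*(-274))*(1/4142905) = -3376334/6221 - 220844*1/4142905 = -3376334*1/6221 - 16988/318685 = -3376334/6221 - 16988/318685 = -1076092683138/1982539385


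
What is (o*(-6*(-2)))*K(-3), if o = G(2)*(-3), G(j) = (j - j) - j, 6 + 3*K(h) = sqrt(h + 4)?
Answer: -120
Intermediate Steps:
K(h) = -2 + sqrt(4 + h)/3 (K(h) = -2 + sqrt(h + 4)/3 = -2 + sqrt(4 + h)/3)
G(j) = -j (G(j) = 0 - j = -j)
o = 6 (o = -1*2*(-3) = -2*(-3) = 6)
(o*(-6*(-2)))*K(-3) = (6*(-6*(-2)))*(-2 + sqrt(4 - 3)/3) = (6*12)*(-2 + sqrt(1)/3) = 72*(-2 + (1/3)*1) = 72*(-2 + 1/3) = 72*(-5/3) = -120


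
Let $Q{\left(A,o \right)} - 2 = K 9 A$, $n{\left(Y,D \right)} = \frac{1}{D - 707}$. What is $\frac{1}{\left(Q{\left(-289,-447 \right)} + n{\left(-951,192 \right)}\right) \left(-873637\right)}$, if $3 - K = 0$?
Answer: $\frac{515}{3509850625692} \approx 1.4673 \cdot 10^{-10}$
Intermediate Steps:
$K = 3$ ($K = 3 - 0 = 3 + 0 = 3$)
$n{\left(Y,D \right)} = \frac{1}{-707 + D}$
$Q{\left(A,o \right)} = 2 + 27 A$ ($Q{\left(A,o \right)} = 2 + 3 \cdot 9 A = 2 + 27 A$)
$\frac{1}{\left(Q{\left(-289,-447 \right)} + n{\left(-951,192 \right)}\right) \left(-873637\right)} = \frac{1}{\left(\left(2 + 27 \left(-289\right)\right) + \frac{1}{-707 + 192}\right) \left(-873637\right)} = \frac{1}{\left(2 - 7803\right) + \frac{1}{-515}} \left(- \frac{1}{873637}\right) = \frac{1}{-7801 - \frac{1}{515}} \left(- \frac{1}{873637}\right) = \frac{1}{- \frac{4017516}{515}} \left(- \frac{1}{873637}\right) = \left(- \frac{515}{4017516}\right) \left(- \frac{1}{873637}\right) = \frac{515}{3509850625692}$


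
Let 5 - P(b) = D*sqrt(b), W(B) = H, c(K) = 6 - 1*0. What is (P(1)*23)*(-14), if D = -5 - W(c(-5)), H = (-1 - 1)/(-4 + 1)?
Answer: -10304/3 ≈ -3434.7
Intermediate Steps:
c(K) = 6 (c(K) = 6 + 0 = 6)
H = 2/3 (H = -2/(-3) = -2*(-1/3) = 2/3 ≈ 0.66667)
W(B) = 2/3
D = -17/3 (D = -5 - 1*2/3 = -5 - 2/3 = -17/3 ≈ -5.6667)
P(b) = 5 + 17*sqrt(b)/3 (P(b) = 5 - (-17)*sqrt(b)/3 = 5 + 17*sqrt(b)/3)
(P(1)*23)*(-14) = ((5 + 17*sqrt(1)/3)*23)*(-14) = ((5 + (17/3)*1)*23)*(-14) = ((5 + 17/3)*23)*(-14) = ((32/3)*23)*(-14) = (736/3)*(-14) = -10304/3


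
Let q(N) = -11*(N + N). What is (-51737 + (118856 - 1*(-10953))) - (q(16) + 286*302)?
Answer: -7948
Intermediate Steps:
q(N) = -22*N
(-51737 + (118856 - 1*(-10953))) - (q(16) + 286*302) = (-51737 + (118856 - 1*(-10953))) - (-22*16 + 286*302) = (-51737 + (118856 + 10953)) - (-352 + 86372) = (-51737 + 129809) - 1*86020 = 78072 - 86020 = -7948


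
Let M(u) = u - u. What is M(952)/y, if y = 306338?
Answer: 0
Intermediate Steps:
M(u) = 0
M(952)/y = 0/306338 = 0*(1/306338) = 0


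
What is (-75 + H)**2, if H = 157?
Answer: 6724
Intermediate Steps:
(-75 + H)**2 = (-75 + 157)**2 = 82**2 = 6724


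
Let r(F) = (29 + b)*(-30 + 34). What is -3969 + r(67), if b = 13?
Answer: -3801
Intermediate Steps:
r(F) = 168 (r(F) = (29 + 13)*(-30 + 34) = 42*4 = 168)
-3969 + r(67) = -3969 + 168 = -3801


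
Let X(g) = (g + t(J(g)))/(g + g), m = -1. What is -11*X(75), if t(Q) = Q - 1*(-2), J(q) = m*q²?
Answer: 30514/75 ≈ 406.85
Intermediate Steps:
J(q) = -q²
t(Q) = 2 + Q (t(Q) = Q + 2 = 2 + Q)
X(g) = (2 + g - g²)/(2*g) (X(g) = (g + (2 - g²))/(g + g) = (2 + g - g²)/((2*g)) = (2 + g - g²)*(1/(2*g)) = (2 + g - g²)/(2*g))
-11*X(75) = -11*(2 + 75 - 1*75²)/(2*75) = -11*(2 + 75 - 1*5625)/(2*75) = -11*(2 + 75 - 5625)/(2*75) = -11*(-5548)/(2*75) = -11*(-2774/75) = 30514/75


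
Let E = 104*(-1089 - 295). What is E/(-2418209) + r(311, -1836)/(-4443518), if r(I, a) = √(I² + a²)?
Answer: 143936/2418209 - √3467617/4443518 ≈ 0.059103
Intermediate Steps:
E = -143936 (E = 104*(-1384) = -143936)
E/(-2418209) + r(311, -1836)/(-4443518) = -143936/(-2418209) + √(311² + (-1836)²)/(-4443518) = -143936*(-1/2418209) + √(96721 + 3370896)*(-1/4443518) = 143936/2418209 + √3467617*(-1/4443518) = 143936/2418209 - √3467617/4443518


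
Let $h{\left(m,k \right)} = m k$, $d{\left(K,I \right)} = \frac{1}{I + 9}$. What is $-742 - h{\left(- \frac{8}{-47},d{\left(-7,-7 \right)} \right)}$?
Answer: $- \frac{34878}{47} \approx -742.08$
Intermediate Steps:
$d{\left(K,I \right)} = \frac{1}{9 + I}$
$h{\left(m,k \right)} = k m$
$-742 - h{\left(- \frac{8}{-47},d{\left(-7,-7 \right)} \right)} = -742 - \frac{\left(-8\right) \frac{1}{-47}}{9 - 7} = -742 - \frac{\left(-8\right) \left(- \frac{1}{47}\right)}{2} = -742 - \frac{1}{2} \cdot \frac{8}{47} = -742 - \frac{4}{47} = - \frac{34878}{47}$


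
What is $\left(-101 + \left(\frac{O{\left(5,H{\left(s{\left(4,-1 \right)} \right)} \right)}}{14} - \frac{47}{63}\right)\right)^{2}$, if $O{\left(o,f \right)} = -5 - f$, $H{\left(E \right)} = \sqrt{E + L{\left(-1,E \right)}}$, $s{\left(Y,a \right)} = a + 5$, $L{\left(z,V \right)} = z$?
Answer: $\frac{41377117}{3969} + \frac{12865 \sqrt{3}}{882} \approx 10450.0$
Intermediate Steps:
$s{\left(Y,a \right)} = 5 + a$
$H{\left(E \right)} = \sqrt{-1 + E}$ ($H{\left(E \right)} = \sqrt{E - 1} = \sqrt{-1 + E}$)
$\left(-101 + \left(\frac{O{\left(5,H{\left(s{\left(4,-1 \right)} \right)} \right)}}{14} - \frac{47}{63}\right)\right)^{2} = \left(-101 - \left(\frac{47}{63} - \frac{-5 - \sqrt{-1 + \left(5 - 1\right)}}{14}\right)\right)^{2} = \left(-101 - \left(\frac{47}{63} - \left(-5 - \sqrt{-1 + 4}\right) \frac{1}{14}\right)\right)^{2} = \left(-101 - \left(\frac{47}{63} - \left(-5 - \sqrt{3}\right) \frac{1}{14}\right)\right)^{2} = \left(-101 - \left(\frac{139}{126} + \frac{\sqrt{3}}{14}\right)\right)^{2} = \left(- \frac{12865}{126} - \frac{\sqrt{3}}{14}\right)^{2}$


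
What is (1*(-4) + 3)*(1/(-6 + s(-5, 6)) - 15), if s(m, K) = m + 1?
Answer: 151/10 ≈ 15.100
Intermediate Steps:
s(m, K) = 1 + m
(1*(-4) + 3)*(1/(-6 + s(-5, 6)) - 15) = (1*(-4) + 3)*(1/(-6 + (1 - 5)) - 15) = (-4 + 3)*(1/(-6 - 4) - 15) = -(1/(-10) - 15) = -(-1/10 - 15) = -1*(-151/10) = 151/10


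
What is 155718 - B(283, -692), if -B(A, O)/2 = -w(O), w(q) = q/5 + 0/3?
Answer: 779974/5 ≈ 1.5599e+5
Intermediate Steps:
w(q) = q/5 (w(q) = q*(1/5) + 0*(1/3) = q/5 + 0 = q/5)
B(A, O) = 2*O/5 (B(A, O) = -(-2)*O/5 = 2*O/5)
155718 - B(283, -692) = 155718 - 2*(-692)/5 = 155718 - 1*(-1384/5) = 155718 + 1384/5 = 779974/5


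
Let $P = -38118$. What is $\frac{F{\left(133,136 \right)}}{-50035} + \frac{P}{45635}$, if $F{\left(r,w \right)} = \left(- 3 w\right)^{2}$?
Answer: $- \frac{1900763754}{456669445} \approx -4.1622$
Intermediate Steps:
$F{\left(r,w \right)} = 9 w^{2}$
$\frac{F{\left(133,136 \right)}}{-50035} + \frac{P}{45635} = \frac{9 \cdot 136^{2}}{-50035} - \frac{38118}{45635} = 9 \cdot 18496 \left(- \frac{1}{50035}\right) - \frac{38118}{45635} = 166464 \left(- \frac{1}{50035}\right) - \frac{38118}{45635} = - \frac{166464}{50035} - \frac{38118}{45635} = - \frac{1900763754}{456669445}$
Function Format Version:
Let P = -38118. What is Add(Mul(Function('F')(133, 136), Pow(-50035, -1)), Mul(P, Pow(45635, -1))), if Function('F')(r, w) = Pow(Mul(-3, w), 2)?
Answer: Rational(-1900763754, 456669445) ≈ -4.1622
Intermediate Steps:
Function('F')(r, w) = Mul(9, Pow(w, 2))
Add(Mul(Function('F')(133, 136), Pow(-50035, -1)), Mul(P, Pow(45635, -1))) = Add(Mul(Mul(9, Pow(136, 2)), Pow(-50035, -1)), Mul(-38118, Pow(45635, -1))) = Add(Mul(Mul(9, 18496), Rational(-1, 50035)), Mul(-38118, Rational(1, 45635))) = Add(Mul(166464, Rational(-1, 50035)), Rational(-38118, 45635)) = Add(Rational(-166464, 50035), Rational(-38118, 45635)) = Rational(-1900763754, 456669445)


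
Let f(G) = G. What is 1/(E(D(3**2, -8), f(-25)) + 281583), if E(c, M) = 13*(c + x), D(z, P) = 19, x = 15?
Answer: 1/282025 ≈ 3.5458e-6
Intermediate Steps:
E(c, M) = 195 + 13*c (E(c, M) = 13*(c + 15) = 13*(15 + c) = 195 + 13*c)
1/(E(D(3**2, -8), f(-25)) + 281583) = 1/((195 + 13*19) + 281583) = 1/((195 + 247) + 281583) = 1/(442 + 281583) = 1/282025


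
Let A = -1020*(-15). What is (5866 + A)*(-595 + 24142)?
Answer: 498395802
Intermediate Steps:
A = 15300
(5866 + A)*(-595 + 24142) = (5866 + 15300)*(-595 + 24142) = 21166*23547 = 498395802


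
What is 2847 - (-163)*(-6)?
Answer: 1869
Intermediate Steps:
2847 - (-163)*(-6) = 2847 - 1*978 = 2847 - 978 = 1869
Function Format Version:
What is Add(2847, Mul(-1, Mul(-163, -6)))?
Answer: 1869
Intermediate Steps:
Add(2847, Mul(-1, Mul(-163, -6))) = Add(2847, Mul(-1, 978)) = Add(2847, -978) = 1869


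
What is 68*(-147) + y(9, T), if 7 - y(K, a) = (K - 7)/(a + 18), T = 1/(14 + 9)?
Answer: -4145481/415 ≈ -9989.1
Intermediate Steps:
T = 1/23 ≈ 0.043478
y(K, a) = 7 - (-7 + K)/(18 + a) (y(K, a) = 7 - (K - 7)/(a + 18) = 7 - (-7 + K)/(18 + a))
68*(-147) + y(9, T) = 68*(-147) + (133 - 1*9 + 7*(1/23))/(18 + 1/23) = -9996 + (133 - 9 + 7/23)/(415/23) = -9996 + (23/415)*(2859/23) = -9996 + 2859/415 = -4145481/415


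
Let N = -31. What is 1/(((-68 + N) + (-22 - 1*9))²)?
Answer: 1/16900 ≈ 5.9172e-5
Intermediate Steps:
1/(((-68 + N) + (-22 - 1*9))²) = 1/(((-68 - 31) + (-22 - 1*9))²) = 1/((-99 + (-22 - 9))²) = 1/((-99 - 31)²) = 1/((-130)²) = 1/16900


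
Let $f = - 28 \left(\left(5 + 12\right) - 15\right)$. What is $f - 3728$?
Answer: $-3784$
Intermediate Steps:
$f = -56$ ($f = - 28 \left(17 - 15\right) = \left(-28\right) 2 = -56$)
$f - 3728 = -56 - 3728 = -3784$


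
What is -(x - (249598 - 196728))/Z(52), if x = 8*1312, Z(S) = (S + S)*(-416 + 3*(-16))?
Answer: -21187/24128 ≈ -0.87811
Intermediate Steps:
Z(S) = -928*S (Z(S) = (2*S)*(-416 - 48) = (2*S)*(-464) = -928*S)
x = 10496
-(x - (249598 - 196728))/Z(52) = -(10496 - (249598 - 196728))/((-928*52)) = -(10496 - 1*52870)/(-48256) = -(10496 - 52870)*(-1)/48256 = -(-42374)*(-1)/48256 = -1*21187/24128 = -21187/24128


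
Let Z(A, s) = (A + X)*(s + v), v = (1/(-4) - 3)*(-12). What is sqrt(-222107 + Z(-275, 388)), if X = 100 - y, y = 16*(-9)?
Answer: 4*I*sqrt(14709) ≈ 485.12*I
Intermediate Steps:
y = -144
X = 244 (X = 100 - 1*(-144) = 100 + 144 = 244)
v = 39 (v = (-1/4 - 3)*(-12) = -13/4*(-12) = 39)
Z(A, s) = (39 + s)*(244 + A) (Z(A, s) = (A + 244)*(s + 39) = (244 + A)*(39 + s) = (39 + s)*(244 + A))
sqrt(-222107 + Z(-275, 388)) = sqrt(-222107 + (9516 + 39*(-275) + 244*388 - 275*388)) = sqrt(-222107 + (9516 - 10725 + 94672 - 106700)) = sqrt(-222107 - 13237) = sqrt(-235344) = 4*I*sqrt(14709)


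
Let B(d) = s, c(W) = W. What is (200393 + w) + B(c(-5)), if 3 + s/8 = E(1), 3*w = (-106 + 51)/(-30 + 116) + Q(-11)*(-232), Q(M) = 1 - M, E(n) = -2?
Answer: 51451595/258 ≈ 1.9942e+5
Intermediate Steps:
w = -239479/258 (w = ((-106 + 51)/(-30 + 116) + (1 - 1*(-11))*(-232))/3 = (-55/86 + (1 + 11)*(-232))/3 = (-55*1/86 + 12*(-232))/3 = (-55/86 - 2784)/3 = (1/3)*(-239479/86) = -239479/258 ≈ -928.21)
s = -40 (s = -24 + 8*(-2) = -24 - 16 = -40)
B(d) = -40
(200393 + w) + B(c(-5)) = (200393 - 239479/258) - 40 = 51461915/258 - 40 = 51451595/258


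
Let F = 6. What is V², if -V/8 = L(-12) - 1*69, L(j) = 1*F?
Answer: 254016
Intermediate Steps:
L(j) = 6 (L(j) = 1*6 = 6)
V = 504 (V = -8*(6 - 1*69) = -8*(6 - 69) = -8*(-63) = 504)
V² = 504² = 254016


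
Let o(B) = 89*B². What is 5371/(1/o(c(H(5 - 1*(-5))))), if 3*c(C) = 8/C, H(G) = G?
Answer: 7648304/225 ≈ 33992.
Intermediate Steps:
c(C) = 8/(3*C) (c(C) = (8/C)/3 = 8/(3*C))
5371/(1/o(c(H(5 - 1*(-5))))) = 5371/(1/(89*(8/(3*(5 - 1*(-5))))²)) = 5371/(1/(89*(8/(3*(5 + 5)))²)) = 5371/(1/(89*((8/3)/10)²)) = 5371/(1/(89*((8/3)*(⅒))²)) = 5371/(1/(89*(4/15)²)) = 5371/(1/(89*(16/225))) = 5371/(1/(1424/225)) = 5371/(225/1424) = 5371*(1424/225) = 7648304/225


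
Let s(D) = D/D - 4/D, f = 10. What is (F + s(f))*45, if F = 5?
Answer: 252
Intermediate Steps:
s(D) = 1 - 4/D
(F + s(f))*45 = (5 + (-4 + 10)/10)*45 = (5 + (⅒)*6)*45 = (5 + ⅗)*45 = (28/5)*45 = 252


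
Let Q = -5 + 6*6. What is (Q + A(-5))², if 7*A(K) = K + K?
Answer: 42849/49 ≈ 874.47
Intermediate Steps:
A(K) = 2*K/7 (A(K) = (K + K)/7 = (2*K)/7 = 2*K/7)
Q = 31 (Q = -5 + 36 = 31)
(Q + A(-5))² = (31 + (2/7)*(-5))² = (31 - 10/7)² = (207/7)² = 42849/49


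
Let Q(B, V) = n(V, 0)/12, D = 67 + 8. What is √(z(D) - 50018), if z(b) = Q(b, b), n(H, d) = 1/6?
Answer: I*√7202590/12 ≈ 223.65*I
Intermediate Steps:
n(H, d) = ⅙
D = 75
Q(B, V) = 1/72 (Q(B, V) = (⅙)/12 = (⅙)*(1/12) = 1/72)
z(b) = 1/72
√(z(D) - 50018) = √(1/72 - 50018) = √(-3601295/72) = I*√7202590/12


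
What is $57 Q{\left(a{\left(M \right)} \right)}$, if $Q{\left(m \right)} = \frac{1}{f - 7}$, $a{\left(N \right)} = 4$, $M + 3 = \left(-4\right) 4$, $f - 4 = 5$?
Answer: $\frac{57}{2} \approx 28.5$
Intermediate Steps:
$f = 9$ ($f = 4 + 5 = 9$)
$M = -19$ ($M = -3 - 16 = -19$)
$Q{\left(m \right)} = \frac{1}{2}$ ($Q{\left(m \right)} = \frac{1}{9 - 7} = \frac{1}{2}$)
$57 Q{\left(a{\left(M \right)} \right)} = 57 \cdot \frac{1}{2} = \frac{57}{2}$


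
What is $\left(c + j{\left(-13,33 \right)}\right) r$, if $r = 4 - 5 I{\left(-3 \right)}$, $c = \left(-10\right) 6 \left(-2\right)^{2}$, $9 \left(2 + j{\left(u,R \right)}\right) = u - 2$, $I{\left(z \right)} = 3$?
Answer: $\frac{8041}{3} \approx 2680.3$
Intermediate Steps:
$j{\left(u,R \right)} = - \frac{20}{9} + \frac{u}{9}$ ($j{\left(u,R \right)} = -2 + \frac{u - 2}{9} = -2 + \frac{-2 + u}{9} = -2 + \left(- \frac{2}{9} + \frac{u}{9}\right) = - \frac{20}{9} + \frac{u}{9}$)
$c = -240$ ($c = \left(-60\right) 4 = -240$)
$r = -11$ ($r = 4 - 15 = -11$)
$\left(c + j{\left(-13,33 \right)}\right) r = \left(-240 + \left(- \frac{20}{9} + \frac{1}{9} \left(-13\right)\right)\right) \left(-11\right) = \left(-240 - \frac{11}{3}\right) \left(-11\right) = \left(- \frac{731}{3}\right) \left(-11\right) = \frac{8041}{3}$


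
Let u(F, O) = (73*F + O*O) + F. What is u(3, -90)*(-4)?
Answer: -33288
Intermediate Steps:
u(F, O) = O**2 + 74*F (u(F, O) = (73*F + O**2) + F = (O**2 + 73*F) + F = O**2 + 74*F)
u(3, -90)*(-4) = ((-90)**2 + 74*3)*(-4) = (8100 + 222)*(-4) = 8322*(-4) = -33288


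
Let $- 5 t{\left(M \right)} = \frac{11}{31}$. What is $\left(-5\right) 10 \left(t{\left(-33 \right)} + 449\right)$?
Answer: $- \frac{695840}{31} \approx -22446.0$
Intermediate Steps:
$t{\left(M \right)} = - \frac{11}{155}$ ($t{\left(M \right)} = - \frac{11 \cdot \frac{1}{31}}{5} = \left(- \frac{1}{5}\right) \frac{11}{31} = - \frac{11}{155}$)
$\left(-5\right) 10 \left(t{\left(-33 \right)} + 449\right) = \left(-5\right) 10 \left(- \frac{11}{155} + 449\right) = \left(-50\right) \frac{69584}{155} = - \frac{695840}{31}$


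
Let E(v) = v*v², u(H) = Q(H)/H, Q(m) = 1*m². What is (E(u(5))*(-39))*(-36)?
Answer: 175500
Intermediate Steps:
Q(m) = m²
u(H) = H (u(H) = H²/H = H)
E(v) = v³
(E(u(5))*(-39))*(-36) = (5³*(-39))*(-36) = (125*(-39))*(-36) = -4875*(-36) = 175500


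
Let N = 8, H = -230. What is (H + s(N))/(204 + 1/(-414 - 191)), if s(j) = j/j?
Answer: -138545/123419 ≈ -1.1226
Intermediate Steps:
s(j) = 1
(H + s(N))/(204 + 1/(-414 - 191)) = (-230 + 1)/(204 + 1/(-414 - 191)) = -229/(204 + 1/(-605)) = -229/(204 - 1/605) = -229/123419/605 = -229*605/123419 = -138545/123419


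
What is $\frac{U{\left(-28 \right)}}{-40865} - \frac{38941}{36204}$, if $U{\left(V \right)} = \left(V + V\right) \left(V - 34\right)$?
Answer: $- \frac{245289179}{211353780} \approx -1.1606$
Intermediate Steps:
$U{\left(V \right)} = 2 V \left(-34 + V\right)$ ($U{\left(V \right)} = 2 V \left(V - 34\right) = 2 V \left(-34 + V\right)$)
$\frac{U{\left(-28 \right)}}{-40865} - \frac{38941}{36204} = \frac{2 \left(-28\right) \left(-34 - 28\right)}{-40865} - \frac{38941}{36204} = 2 \left(-28\right) \left(-62\right) \left(- \frac{1}{40865}\right) - \frac{5563}{5172} = 3472 \left(- \frac{1}{40865}\right) - \frac{5563}{5172} = - \frac{3472}{40865} - \frac{5563}{5172} = - \frac{245289179}{211353780}$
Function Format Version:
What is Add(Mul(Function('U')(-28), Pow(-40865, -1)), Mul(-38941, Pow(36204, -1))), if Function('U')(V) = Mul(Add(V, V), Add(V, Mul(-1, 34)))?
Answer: Rational(-245289179, 211353780) ≈ -1.1606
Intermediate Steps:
Function('U')(V) = Mul(2, V, Add(-34, V)) (Function('U')(V) = Mul(Mul(2, V), Add(V, -34)) = Mul(Mul(2, V), Add(-34, V)) = Mul(2, V, Add(-34, V)))
Add(Mul(Function('U')(-28), Pow(-40865, -1)), Mul(-38941, Pow(36204, -1))) = Add(Mul(Mul(2, -28, Add(-34, -28)), Pow(-40865, -1)), Mul(-38941, Pow(36204, -1))) = Add(Mul(Mul(2, -28, -62), Rational(-1, 40865)), Mul(-38941, Rational(1, 36204))) = Add(Mul(3472, Rational(-1, 40865)), Rational(-5563, 5172)) = Add(Rational(-3472, 40865), Rational(-5563, 5172)) = Rational(-245289179, 211353780)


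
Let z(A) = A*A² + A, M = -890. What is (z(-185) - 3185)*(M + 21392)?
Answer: -129880067490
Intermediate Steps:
z(A) = A + A³ (z(A) = A³ + A = A + A³)
(z(-185) - 3185)*(M + 21392) = ((-185 + (-185)³) - 3185)*(-890 + 21392) = ((-185 - 6331625) - 3185)*20502 = (-6331810 - 3185)*20502 = -6334995*20502 = -129880067490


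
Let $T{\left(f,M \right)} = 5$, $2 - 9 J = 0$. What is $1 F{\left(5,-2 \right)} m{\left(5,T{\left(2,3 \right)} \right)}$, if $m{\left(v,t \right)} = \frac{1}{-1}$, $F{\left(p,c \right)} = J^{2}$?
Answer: $- \frac{4}{81} \approx -0.049383$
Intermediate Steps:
$J = \frac{2}{9}$ ($J = \frac{2}{9} - 0 = \frac{2}{9} + 0 = \frac{2}{9} \approx 0.22222$)
$F{\left(p,c \right)} = \frac{4}{81}$ ($F{\left(p,c \right)} = \left(\frac{2}{9}\right)^{2} = \frac{4}{81}$)
$m{\left(v,t \right)} = -1$
$1 F{\left(5,-2 \right)} m{\left(5,T{\left(2,3 \right)} \right)} = 1 \cdot \frac{4}{81} \left(-1\right) = \frac{4}{81} \left(-1\right) = - \frac{4}{81}$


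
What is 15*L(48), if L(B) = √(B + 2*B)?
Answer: 180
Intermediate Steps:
L(B) = √3*√B (L(B) = √(3*B) = √3*√B)
15*L(48) = 15*(√3*√48) = 15*(√3*(4*√3)) = 15*12 = 180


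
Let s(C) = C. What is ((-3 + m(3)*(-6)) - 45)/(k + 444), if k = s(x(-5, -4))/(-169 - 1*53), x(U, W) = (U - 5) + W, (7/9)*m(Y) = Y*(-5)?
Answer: 52614/345037 ≈ 0.15249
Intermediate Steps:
m(Y) = -45*Y/7 (m(Y) = 9*(Y*(-5))/7 = 9*(-5*Y)/7 = -45*Y/7)
x(U, W) = -5 + U + W (x(U, W) = (-5 + U) + W = -5 + U + W)
k = 7/111 (k = (-5 - 5 - 4)/(-169 - 1*53) = -14/(-169 - 53) = -14/(-222) = -14*(-1/222) = 7/111 ≈ 0.063063)
((-3 + m(3)*(-6)) - 45)/(k + 444) = ((-3 - 45/7*3*(-6)) - 45)/(7/111 + 444) = ((-3 - 135/7*(-6)) - 45)/(49291/111) = ((-3 + 810/7) - 45)*(111/49291) = (789/7 - 45)*(111/49291) = (474/7)*(111/49291) = 52614/345037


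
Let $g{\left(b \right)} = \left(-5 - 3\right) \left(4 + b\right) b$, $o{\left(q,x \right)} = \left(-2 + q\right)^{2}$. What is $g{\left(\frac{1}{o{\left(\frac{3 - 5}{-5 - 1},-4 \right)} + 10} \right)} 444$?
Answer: $- \frac{14992992}{13225} \approx -1133.7$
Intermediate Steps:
$g{\left(b \right)} = b \left(-32 - 8 b\right)$ ($g{\left(b \right)} = - 8 \left(4 + b\right) b = \left(-32 - 8 b\right) b = b \left(-32 - 8 b\right)$)
$g{\left(\frac{1}{o{\left(\frac{3 - 5}{-5 - 1},-4 \right)} + 10} \right)} 444 = - \frac{8 \left(4 + \frac{1}{\left(-2 + \frac{3 - 5}{-5 - 1}\right)^{2} + 10}\right)}{\left(-2 + \frac{3 - 5}{-5 - 1}\right)^{2} + 10} \cdot 444 = - \frac{8 \left(4 + \frac{1}{\left(-2 - \frac{2}{-6}\right)^{2} + 10}\right)}{\left(-2 - \frac{2}{-6}\right)^{2} + 10} \cdot 444 = - \frac{8 \left(4 + \frac{1}{\left(-2 - - \frac{1}{3}\right)^{2} + 10}\right)}{\left(-2 - - \frac{1}{3}\right)^{2} + 10} \cdot 444 = - \frac{8 \left(4 + \frac{1}{\left(-2 + \frac{1}{3}\right)^{2} + 10}\right)}{\left(-2 + \frac{1}{3}\right)^{2} + 10} \cdot 444 = - \frac{8 \left(4 + \frac{1}{\left(- \frac{5}{3}\right)^{2} + 10}\right)}{\left(- \frac{5}{3}\right)^{2} + 10} \cdot 444 = - \frac{8 \left(4 + \frac{1}{\frac{25}{9} + 10}\right)}{\frac{25}{9} + 10} \cdot 444 = - \frac{8 \left(4 + \frac{1}{\frac{115}{9}}\right)}{\frac{115}{9}} \cdot 444 = \left(-8\right) \frac{9}{115} \left(4 + \frac{9}{115}\right) 444 = \left(-8\right) \frac{9}{115} \cdot \frac{469}{115} \cdot 444 = \left(- \frac{33768}{13225}\right) 444 = - \frac{14992992}{13225}$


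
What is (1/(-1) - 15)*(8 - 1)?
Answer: -112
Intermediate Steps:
(1/(-1) - 15)*(8 - 1) = (-1 - 15)*7 = -16*7 = -112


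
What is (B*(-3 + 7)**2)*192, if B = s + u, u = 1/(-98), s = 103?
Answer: 15502848/49 ≈ 3.1638e+5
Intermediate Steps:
u = -1/98 ≈ -0.010204
B = 10093/98 (B = 103 - 1/98 = 10093/98 ≈ 102.99)
(B*(-3 + 7)**2)*192 = (10093*(-3 + 7)**2/98)*192 = ((10093/98)*4**2)*192 = ((10093/98)*16)*192 = (80744/49)*192 = 15502848/49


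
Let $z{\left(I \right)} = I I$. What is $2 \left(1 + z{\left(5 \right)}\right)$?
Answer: $52$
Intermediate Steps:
$z{\left(I \right)} = I^{2}$
$2 \left(1 + z{\left(5 \right)}\right) = 2 \left(1 + 5^{2}\right) = 2 \left(1 + 25\right) = 2 \cdot 26 = 52$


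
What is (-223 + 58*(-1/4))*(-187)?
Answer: 88825/2 ≈ 44413.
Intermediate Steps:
(-223 + 58*(-1/4))*(-187) = (-223 + 58*(-1*¼))*(-187) = (-223 + 58*(-¼))*(-187) = (-223 - 29/2)*(-187) = -475/2*(-187) = 88825/2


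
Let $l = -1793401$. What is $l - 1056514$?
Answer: $-2849915$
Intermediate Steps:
$l - 1056514 = -1793401 - 1056514 = -2849915$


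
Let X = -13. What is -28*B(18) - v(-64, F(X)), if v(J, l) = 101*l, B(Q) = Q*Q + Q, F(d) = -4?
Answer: -9172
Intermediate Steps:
B(Q) = Q + Q**2 (B(Q) = Q**2 + Q = Q + Q**2)
-28*B(18) - v(-64, F(X)) = -504*(1 + 18) - 101*(-4) = -504*19 - 1*(-404) = -28*342 + 404 = -9576 + 404 = -9172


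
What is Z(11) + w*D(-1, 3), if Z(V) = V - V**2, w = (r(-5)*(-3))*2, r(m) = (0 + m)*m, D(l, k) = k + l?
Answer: -410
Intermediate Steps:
r(m) = m**2 (r(m) = m*m = m**2)
w = -150 (w = ((-5)**2*(-3))*2 = (25*(-3))*2 = -75*2 = -150)
Z(11) + w*D(-1, 3) = 11*(1 - 1*11) - 150*(3 - 1) = 11*(1 - 11) - 150*2 = 11*(-10) - 300 = -110 - 300 = -410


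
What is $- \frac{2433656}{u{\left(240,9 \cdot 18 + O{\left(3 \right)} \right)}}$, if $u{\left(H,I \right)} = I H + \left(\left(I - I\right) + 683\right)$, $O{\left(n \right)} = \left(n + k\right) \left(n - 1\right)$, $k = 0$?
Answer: $- \frac{2433656}{41003} \approx -59.353$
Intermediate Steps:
$O{\left(n \right)} = n \left(-1 + n\right)$ ($O{\left(n \right)} = \left(n + 0\right) \left(n - 1\right) = n \left(-1 + n\right)$)
$u{\left(H,I \right)} = 683 + H I$ ($u{\left(H,I \right)} = H I + \left(0 + 683\right) = H I + 683 = 683 + H I$)
$- \frac{2433656}{u{\left(240,9 \cdot 18 + O{\left(3 \right)} \right)}} = - \frac{2433656}{683 + 240 \left(9 \cdot 18 + 3 \left(-1 + 3\right)\right)} = - \frac{2433656}{683 + 240 \left(162 + 3 \cdot 2\right)} = - \frac{2433656}{683 + 240 \left(162 + 6\right)} = - \frac{2433656}{683 + 240 \cdot 168} = - \frac{2433656}{683 + 40320} = - \frac{2433656}{41003}$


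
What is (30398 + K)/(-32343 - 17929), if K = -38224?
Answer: 3913/25136 ≈ 0.15567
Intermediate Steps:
(30398 + K)/(-32343 - 17929) = (30398 - 38224)/(-32343 - 17929) = -7826/(-50272) = -7826*(-1/50272) = 3913/25136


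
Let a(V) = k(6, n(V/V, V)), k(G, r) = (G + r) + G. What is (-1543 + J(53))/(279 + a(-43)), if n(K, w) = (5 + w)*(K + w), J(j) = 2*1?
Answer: -1541/1887 ≈ -0.81664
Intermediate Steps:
J(j) = 2
k(G, r) = r + 2*G
a(V) = 17 + V² + 6*V (a(V) = (V² + 5*(V/V) + 5*V + (V/V)*V) + 2*6 = (V² + 5*1 + 5*V + 1*V) + 12 = (V² + 5 + 5*V + V) + 12 = (5 + V² + 6*V) + 12 = 17 + V² + 6*V)
(-1543 + J(53))/(279 + a(-43)) = (-1543 + 2)/(279 + (17 + (-43)² + 6*(-43))) = -1541/(279 + (17 + 1849 - 258)) = -1541/(279 + 1608) = -1541/1887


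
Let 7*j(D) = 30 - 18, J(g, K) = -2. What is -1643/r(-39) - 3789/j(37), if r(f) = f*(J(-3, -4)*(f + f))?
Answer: -6722759/3042 ≈ -2210.0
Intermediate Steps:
j(D) = 12/7 (j(D) = (30 - 18)/7 = (⅐)*12 = 12/7)
r(f) = -4*f² (r(f) = f*(-2*(f + f)) = f*(-4*f) = -4*f²)
-1643/r(-39) - 3789/j(37) = -1643/((-4*(-39)²)) - 3789/12/7 = -1643/((-4*1521)) - 3789*7/12 = -1643/(-6084) - 8841/4 = -1643*(-1/6084) - 8841/4 = 1643/6084 - 8841/4 = -6722759/3042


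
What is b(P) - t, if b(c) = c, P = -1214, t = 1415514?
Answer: -1416728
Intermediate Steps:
b(P) - t = -1214 - 1*1415514 = -1214 - 1415514 = -1416728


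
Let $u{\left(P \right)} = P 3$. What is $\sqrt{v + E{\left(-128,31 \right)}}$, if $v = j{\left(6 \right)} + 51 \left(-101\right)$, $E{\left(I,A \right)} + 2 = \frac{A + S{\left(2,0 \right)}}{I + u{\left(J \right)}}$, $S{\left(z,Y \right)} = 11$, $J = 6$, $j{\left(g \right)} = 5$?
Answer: $\frac{i \sqrt{15573855}}{55} \approx 71.752 i$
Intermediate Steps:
$u{\left(P \right)} = 3 P$
$E{\left(I,A \right)} = -2 + \frac{11 + A}{18 + I}$ ($E{\left(I,A \right)} = -2 + \frac{A + 11}{I + 3 \cdot 6} = -2 + \frac{11 + A}{I + 18} = -2 + \frac{11 + A}{18 + I}$)
$v = -5146$ ($v = 5 + 51 \left(-101\right) = 5 - 5151 = -5146$)
$\sqrt{v + E{\left(-128,31 \right)}} = \sqrt{-5146 + \frac{-25 + 31 - -256}{18 - 128}} = \sqrt{-5146 + \frac{-25 + 31 + 256}{-110}} = \sqrt{-5146 - \frac{131}{55}} = \sqrt{- \frac{283161}{55}} = \frac{i \sqrt{15573855}}{55}$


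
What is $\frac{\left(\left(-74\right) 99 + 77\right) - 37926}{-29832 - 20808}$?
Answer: $\frac{9035}{10128} \approx 0.89208$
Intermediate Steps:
$\frac{\left(\left(-74\right) 99 + 77\right) - 37926}{-29832 - 20808} = \frac{\left(-7326 + 77\right) - 37926}{-50640} = \left(-7249 - 37926\right) \left(- \frac{1}{50640}\right) = \left(-45175\right) \left(- \frac{1}{50640}\right) = \frac{9035}{10128}$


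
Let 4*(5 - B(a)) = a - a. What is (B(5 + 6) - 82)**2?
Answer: 5929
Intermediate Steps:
B(a) = 5 (B(a) = 5 - (a - a)/4 = 5 - 1/4*0 = 5 + 0 = 5)
(B(5 + 6) - 82)**2 = (5 - 82)**2 = (-77)**2 = 5929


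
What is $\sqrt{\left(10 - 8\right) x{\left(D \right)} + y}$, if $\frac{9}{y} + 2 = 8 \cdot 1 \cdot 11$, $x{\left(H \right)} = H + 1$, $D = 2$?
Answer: $\frac{5 \sqrt{1806}}{86} \approx 2.4708$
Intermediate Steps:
$x{\left(H \right)} = 1 + H$
$y = \frac{9}{86}$ ($y = \frac{9}{-2 + 8 \cdot 1 \cdot 11} = \frac{9}{-2 + 8 \cdot 11} = \frac{9}{-2 + 88} = \frac{9}{86} \approx 0.10465$)
$\sqrt{\left(10 - 8\right) x{\left(D \right)} + y} = \sqrt{\left(10 - 8\right) \left(1 + 2\right) + \frac{9}{86}} = \sqrt{2 \cdot 3 + \frac{9}{86}} = \sqrt{6 + \frac{9}{86}} = \sqrt{\frac{525}{86}} = \frac{5 \sqrt{1806}}{86}$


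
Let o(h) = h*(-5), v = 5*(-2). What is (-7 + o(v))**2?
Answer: 1849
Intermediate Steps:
v = -10
o(h) = -5*h
(-7 + o(v))**2 = (-7 - 5*(-10))**2 = (-7 + 50)**2 = 43**2 = 1849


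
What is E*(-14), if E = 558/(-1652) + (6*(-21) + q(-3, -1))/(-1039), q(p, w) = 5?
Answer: 189935/61301 ≈ 3.0984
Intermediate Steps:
E = -189935/858214 (E = 558/(-1652) + (6*(-21) + 5)/(-1039) = 558*(-1/1652) + (-126 + 5)*(-1/1039) = -279/826 - 121*(-1/1039) = -279/826 + 121/1039 = -189935/858214 ≈ -0.22131)
E*(-14) = -189935/858214*(-14) = 189935/61301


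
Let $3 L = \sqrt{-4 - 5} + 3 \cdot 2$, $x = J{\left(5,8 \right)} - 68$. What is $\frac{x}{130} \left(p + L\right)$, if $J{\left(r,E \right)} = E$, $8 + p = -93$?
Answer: $\frac{594}{13} - \frac{6 i}{13} \approx 45.692 - 0.46154 i$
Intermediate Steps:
$p = -101$ ($p = -8 - 93 = -101$)
$x = -60$ ($x = 8 - 68 = -60$)
$L = 2 + i$ ($L = \frac{\sqrt{-4 - 5} + 3 \cdot 2}{3} = \frac{\sqrt{-9} + 6}{3} = \frac{3 i + 6}{3} = \frac{6 + 3 i}{3} = 2 + i \approx 2.0 + 1.0 i$)
$\frac{x}{130} \left(p + L\right) = - \frac{60}{130} \left(-101 + \left(2 + i\right)\right) = \left(-60\right) \frac{1}{130} \left(-99 + i\right) = - \frac{6 \left(-99 + i\right)}{13} = \frac{594}{13} - \frac{6 i}{13}$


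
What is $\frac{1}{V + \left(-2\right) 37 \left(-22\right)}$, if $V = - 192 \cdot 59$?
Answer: $- \frac{1}{9700} \approx -0.00010309$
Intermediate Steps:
$V = -11328$ ($V = \left(-1\right) 11328 = -11328$)
$\frac{1}{V + \left(-2\right) 37 \left(-22\right)} = \frac{1}{-11328 + \left(-2\right) 37 \left(-22\right)} = \frac{1}{-11328 - -1628} = \frac{1}{-11328 + 1628} = \frac{1}{-9700} = - \frac{1}{9700}$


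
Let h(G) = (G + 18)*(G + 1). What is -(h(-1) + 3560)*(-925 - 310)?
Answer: 4396600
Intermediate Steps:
h(G) = (1 + G)*(18 + G) (h(G) = (18 + G)*(1 + G) = (1 + G)*(18 + G))
-(h(-1) + 3560)*(-925 - 310) = -((18 + (-1)² + 19*(-1)) + 3560)*(-925 - 310) = -((18 + 1 - 19) + 3560)*(-1235) = -(0 + 3560)*(-1235) = -3560*(-1235) = -1*(-4396600) = 4396600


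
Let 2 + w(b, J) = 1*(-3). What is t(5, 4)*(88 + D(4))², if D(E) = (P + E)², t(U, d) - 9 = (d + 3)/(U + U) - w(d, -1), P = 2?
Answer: 1130136/5 ≈ 2.2603e+5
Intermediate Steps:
w(b, J) = -5 (w(b, J) = -2 + 1*(-3) = -2 - 3 = -5)
t(U, d) = 14 + (3 + d)/(2*U) (t(U, d) = 9 + ((d + 3)/(U + U) - 1*(-5)) = 9 + ((3 + d)/((2*U)) + 5) = 9 + ((3 + d)*(1/(2*U)) + 5) = 9 + ((3 + d)/(2*U) + 5) = 9 + (5 + (3 + d)/(2*U)) = 14 + (3 + d)/(2*U))
D(E) = (2 + E)²
t(5, 4)*(88 + D(4))² = ((½)*(3 + 4 + 28*5)/5)*(88 + (2 + 4)²)² = ((½)*(⅕)*(3 + 4 + 140))*(88 + 6²)² = ((½)*(⅕)*147)*(88 + 36)² = (147/10)*124² = (147/10)*15376 = 1130136/5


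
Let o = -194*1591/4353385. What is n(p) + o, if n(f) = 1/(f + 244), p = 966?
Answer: -73823591/1053519170 ≈ -0.070073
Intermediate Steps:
n(f) = 1/(244 + f)
o = -308654/4353385 (o = -308654*1/4353385 = -308654/4353385 ≈ -0.070900)
n(p) + o = 1/(244 + 966) - 308654/4353385 = 1/1210 - 308654/4353385 = -73823591/1053519170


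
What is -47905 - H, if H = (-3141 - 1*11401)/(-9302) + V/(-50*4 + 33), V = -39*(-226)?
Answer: -37168848228/776717 ≈ -47854.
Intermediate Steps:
V = 8814
H = -39779657/776717 (H = (-3141 - 1*11401)/(-9302) + 8814/(-50*4 + 33) = (-3141 - 11401)*(-1/9302) + 8814/(-200 + 33) = -14542*(-1/9302) + 8814/(-167) = 7271/4651 + 8814*(-1/167) = 7271/4651 - 8814/167 = -39779657/776717 ≈ -51.215)
-47905 - H = -47905 - 1*(-39779657/776717) = -47905 + 39779657/776717 = -37168848228/776717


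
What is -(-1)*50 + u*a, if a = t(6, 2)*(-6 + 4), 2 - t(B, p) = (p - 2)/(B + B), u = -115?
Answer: 510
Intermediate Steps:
t(B, p) = 2 - (-2 + p)/(2*B) (t(B, p) = 2 - (p - 2)/(B + B) = 2 - (-2 + p)/(2*B))
a = -4 (a = ((1/2)*(2 - 1*2 + 4*6)/6)*(-6 + 4) = ((1/2)*(1/6)*(2 - 2 + 24))*(-2) = ((1/2)*(1/6)*24)*(-2) = 2*(-2) = -4)
-(-1)*50 + u*a = -(-1)*50 - 115*(-4) = -1*(-50) + 460 = 50 + 460 = 510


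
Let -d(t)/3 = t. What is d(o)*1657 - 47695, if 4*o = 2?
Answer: -100361/2 ≈ -50181.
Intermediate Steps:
o = 1/2 (o = (1/4)*2 = 1/2 ≈ 0.50000)
d(t) = -3*t
d(o)*1657 - 47695 = -3*1/2*1657 - 47695 = -3/2*1657 - 47695 = -4971/2 - 47695 = -100361/2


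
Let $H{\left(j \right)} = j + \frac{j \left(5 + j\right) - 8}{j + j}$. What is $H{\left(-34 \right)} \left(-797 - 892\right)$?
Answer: $\frac{2778405}{34} \approx 81718.0$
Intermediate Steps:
$H{\left(j \right)} = j + \frac{-8 + j \left(5 + j\right)}{2 j}$
$H{\left(-34 \right)} \left(-797 - 892\right) = \frac{-8 - 34 \left(5 + 3 \left(-34\right)\right)}{2 \left(-34\right)} \left(-797 - 892\right) = \frac{1}{2} \left(- \frac{1}{34}\right) \left(-8 - 34 \left(5 - 102\right)\right) \left(-1689\right) = \frac{1}{2} \left(- \frac{1}{34}\right) \left(-8 - -3298\right) \left(-1689\right) = \frac{1}{2} \left(- \frac{1}{34}\right) \left(-8 + 3298\right) \left(-1689\right) = \frac{1}{2} \left(- \frac{1}{34}\right) 3290 \left(-1689\right) = \left(- \frac{1645}{34}\right) \left(-1689\right) = \frac{2778405}{34}$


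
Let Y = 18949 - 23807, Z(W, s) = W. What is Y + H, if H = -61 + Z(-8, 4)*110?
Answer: -5799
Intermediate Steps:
Y = -4858
H = -941 (H = -61 - 8*110 = -61 - 880 = -941)
Y + H = -4858 - 941 = -5799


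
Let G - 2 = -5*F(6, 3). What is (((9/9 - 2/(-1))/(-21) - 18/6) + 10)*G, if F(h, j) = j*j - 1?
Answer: -1824/7 ≈ -260.57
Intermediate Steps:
F(h, j) = -1 + j² (F(h, j) = j² - 1 = -1 + j²)
G = -38 (G = 2 - 5*(-1 + 3²) = 2 - 5*(-1 + 9) = 2 - 5*8 = 2 - 40 = -38)
(((9/9 - 2/(-1))/(-21) - 18/6) + 10)*G = (((9/9 - 2/(-1))/(-21) - 18/6) + 10)*(-38) = (((9*(⅑) - 2*(-1))*(-1/21) - 18*⅙) + 10)*(-38) = (((1 + 2)*(-1/21) - 3) + 10)*(-38) = ((3*(-1/21) - 3) + 10)*(-38) = ((-⅐ - 3) + 10)*(-38) = (-22/7 + 10)*(-38) = (48/7)*(-38) = -1824/7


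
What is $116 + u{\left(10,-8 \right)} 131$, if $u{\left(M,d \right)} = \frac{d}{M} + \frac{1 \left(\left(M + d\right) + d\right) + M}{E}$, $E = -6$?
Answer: $- \frac{1142}{15} \approx -76.133$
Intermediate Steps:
$u{\left(M,d \right)} = - \frac{M}{3} - \frac{d}{3} + \frac{d}{M}$ ($u{\left(M,d \right)} = \frac{d}{M} + \frac{1 \left(\left(M + d\right) + d\right) + M}{-6} = \frac{d}{M} + \left(1 \left(M + 2 d\right) + M\right) \left(- \frac{1}{6}\right) = \frac{d}{M} + \left(\left(M + 2 d\right) + M\right) \left(- \frac{1}{6}\right) = \frac{d}{M} + \left(2 M + 2 d\right) \left(- \frac{1}{6}\right) = \frac{d}{M} - \left(\frac{M}{3} + \frac{d}{3}\right) = - \frac{M}{3} - \frac{d}{3} + \frac{d}{M}$)
$116 + u{\left(10,-8 \right)} 131 = 116 + \frac{-8 - \frac{10 \left(10 - 8\right)}{3}}{10} \cdot 131 = 116 + \frac{-8 - \frac{10}{3} \cdot 2}{10} \cdot 131 = 116 + \frac{-8 - \frac{20}{3}}{10} \cdot 131 = 116 + \frac{1}{10} \left(- \frac{44}{3}\right) 131 = 116 - \frac{2882}{15} = - \frac{1142}{15}$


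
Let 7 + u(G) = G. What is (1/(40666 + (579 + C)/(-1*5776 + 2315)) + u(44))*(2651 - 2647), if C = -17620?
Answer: 20832799760/140762067 ≈ 148.00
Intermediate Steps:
u(G) = -7 + G
(1/(40666 + (579 + C)/(-1*5776 + 2315)) + u(44))*(2651 - 2647) = (1/(40666 + (579 - 17620)/(-1*5776 + 2315)) + (-7 + 44))*(2651 - 2647) = (1/(40666 - 17041/(-5776 + 2315)) + 37)*4 = (1/(40666 - 17041/(-3461)) + 37)*4 = (1/(40666 - 17041*(-1/3461)) + 37)*4 = (1/(40666 + 17041/3461) + 37)*4 = (1/(140762067/3461) + 37)*4 = (3461/140762067 + 37)*4 = (5208199940/140762067)*4 = 20832799760/140762067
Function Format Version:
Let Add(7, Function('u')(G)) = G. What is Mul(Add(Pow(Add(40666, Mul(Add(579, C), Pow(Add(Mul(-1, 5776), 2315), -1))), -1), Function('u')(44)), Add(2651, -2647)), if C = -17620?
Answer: Rational(20832799760, 140762067) ≈ 148.00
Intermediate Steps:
Function('u')(G) = Add(-7, G)
Mul(Add(Pow(Add(40666, Mul(Add(579, C), Pow(Add(Mul(-1, 5776), 2315), -1))), -1), Function('u')(44)), Add(2651, -2647)) = Mul(Add(Pow(Add(40666, Mul(Add(579, -17620), Pow(Add(Mul(-1, 5776), 2315), -1))), -1), Add(-7, 44)), Add(2651, -2647)) = Mul(Add(Pow(Add(40666, Mul(-17041, Pow(Add(-5776, 2315), -1))), -1), 37), 4) = Mul(Add(Pow(Add(40666, Mul(-17041, Pow(-3461, -1))), -1), 37), 4) = Mul(Add(Pow(Add(40666, Mul(-17041, Rational(-1, 3461))), -1), 37), 4) = Mul(Add(Pow(Add(40666, Rational(17041, 3461)), -1), 37), 4) = Mul(Add(Pow(Rational(140762067, 3461), -1), 37), 4) = Mul(Add(Rational(3461, 140762067), 37), 4) = Mul(Rational(5208199940, 140762067), 4) = Rational(20832799760, 140762067)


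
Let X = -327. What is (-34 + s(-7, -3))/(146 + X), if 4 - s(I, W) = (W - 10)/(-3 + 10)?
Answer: 197/1267 ≈ 0.15549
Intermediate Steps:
s(I, W) = 38/7 - W/7 (s(I, W) = 4 - (W - 10)/(-3 + 10) = 4 - (-10 + W)/7 = 4 - (-10/7 + W/7) = 4 + (10/7 - W/7) = 38/7 - W/7)
(-34 + s(-7, -3))/(146 + X) = (-34 + (38/7 - 1/7*(-3)))/(146 - 327) = (-34 + (38/7 + 3/7))/(-181) = (-34 + 41/7)*(-1/181) = -197/7*(-1/181) = 197/1267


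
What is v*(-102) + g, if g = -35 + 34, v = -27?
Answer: 2753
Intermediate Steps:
g = -1
v*(-102) + g = -27*(-102) - 1 = 2754 - 1 = 2753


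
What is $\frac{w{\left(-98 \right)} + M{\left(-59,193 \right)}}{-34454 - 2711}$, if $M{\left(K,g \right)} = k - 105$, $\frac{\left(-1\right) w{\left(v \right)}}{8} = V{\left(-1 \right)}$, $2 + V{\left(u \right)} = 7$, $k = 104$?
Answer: $\frac{41}{37165} \approx 0.0011032$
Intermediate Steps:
$V{\left(u \right)} = 5$ ($V{\left(u \right)} = -2 + 7 = 5$)
$w{\left(v \right)} = -40$ ($w{\left(v \right)} = \left(-8\right) 5 = -40$)
$M{\left(K,g \right)} = -1$ ($M{\left(K,g \right)} = 104 - 105 = -1$)
$\frac{w{\left(-98 \right)} + M{\left(-59,193 \right)}}{-34454 - 2711} = \frac{-40 - 1}{-34454 - 2711} = - \frac{41}{-37165} = \left(-41\right) \left(- \frac{1}{37165}\right) = \frac{41}{37165}$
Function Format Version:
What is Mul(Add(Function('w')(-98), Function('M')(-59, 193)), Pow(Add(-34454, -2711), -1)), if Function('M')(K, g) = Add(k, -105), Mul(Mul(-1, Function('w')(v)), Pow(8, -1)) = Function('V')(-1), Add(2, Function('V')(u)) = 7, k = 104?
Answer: Rational(41, 37165) ≈ 0.0011032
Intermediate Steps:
Function('V')(u) = 5 (Function('V')(u) = Add(-2, 7) = 5)
Function('w')(v) = -40 (Function('w')(v) = Mul(-8, 5) = -40)
Function('M')(K, g) = -1 (Function('M')(K, g) = Add(104, -105) = -1)
Mul(Add(Function('w')(-98), Function('M')(-59, 193)), Pow(Add(-34454, -2711), -1)) = Mul(Add(-40, -1), Pow(Add(-34454, -2711), -1)) = Mul(-41, Pow(-37165, -1)) = Mul(-41, Rational(-1, 37165)) = Rational(41, 37165)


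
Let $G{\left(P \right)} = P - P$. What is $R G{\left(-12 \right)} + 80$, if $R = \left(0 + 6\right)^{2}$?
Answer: $80$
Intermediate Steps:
$R = 36$ ($R = 6^{2} = 36$)
$G{\left(P \right)} = 0$
$R G{\left(-12 \right)} + 80 = 36 \cdot 0 + 80 = 0 + 80 = 80$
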